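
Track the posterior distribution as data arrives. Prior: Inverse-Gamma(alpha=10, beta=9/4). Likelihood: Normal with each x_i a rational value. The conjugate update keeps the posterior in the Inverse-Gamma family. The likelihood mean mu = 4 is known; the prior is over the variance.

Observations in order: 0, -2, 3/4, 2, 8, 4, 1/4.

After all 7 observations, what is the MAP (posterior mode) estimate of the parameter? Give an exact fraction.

809/232

obs 1: x=0 → posterior Inverse-Gamma(21/2, 41/4)
obs 2: x=-2 → posterior Inverse-Gamma(11, 113/4)
obs 3: x=3/4 → posterior Inverse-Gamma(23/2, 1073/32)
obs 4: x=2 → posterior Inverse-Gamma(12, 1137/32)
obs 5: x=8 → posterior Inverse-Gamma(25/2, 1393/32)
obs 6: x=4 → posterior Inverse-Gamma(13, 1393/32)
obs 7: x=1/4 → posterior Inverse-Gamma(27/2, 809/16)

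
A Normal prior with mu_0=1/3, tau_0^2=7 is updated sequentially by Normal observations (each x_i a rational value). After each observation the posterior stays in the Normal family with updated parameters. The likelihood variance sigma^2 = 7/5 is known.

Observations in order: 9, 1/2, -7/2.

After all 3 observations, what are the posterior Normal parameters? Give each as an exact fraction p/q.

obs 1: x=9 → posterior Normal(68/9, 7/6)
obs 2: x=1/2 → posterior Normal(287/66, 7/11)
obs 3: x=-7/2 → posterior Normal(91/48, 7/16)

mu_0=91/48, tau_0^2=7/16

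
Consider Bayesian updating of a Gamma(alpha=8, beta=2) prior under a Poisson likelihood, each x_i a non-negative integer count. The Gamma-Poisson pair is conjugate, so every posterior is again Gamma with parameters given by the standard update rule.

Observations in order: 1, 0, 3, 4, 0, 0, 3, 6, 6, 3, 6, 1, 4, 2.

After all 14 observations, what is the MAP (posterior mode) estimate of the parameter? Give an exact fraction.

obs 1: x=1 → posterior Gamma(9, 3)
obs 2: x=0 → posterior Gamma(9, 4)
obs 3: x=3 → posterior Gamma(12, 5)
obs 4: x=4 → posterior Gamma(16, 6)
obs 5: x=0 → posterior Gamma(16, 7)
obs 6: x=0 → posterior Gamma(16, 8)
obs 7: x=3 → posterior Gamma(19, 9)
obs 8: x=6 → posterior Gamma(25, 10)
obs 9: x=6 → posterior Gamma(31, 11)
obs 10: x=3 → posterior Gamma(34, 12)
obs 11: x=6 → posterior Gamma(40, 13)
obs 12: x=1 → posterior Gamma(41, 14)
obs 13: x=4 → posterior Gamma(45, 15)
obs 14: x=2 → posterior Gamma(47, 16)

23/8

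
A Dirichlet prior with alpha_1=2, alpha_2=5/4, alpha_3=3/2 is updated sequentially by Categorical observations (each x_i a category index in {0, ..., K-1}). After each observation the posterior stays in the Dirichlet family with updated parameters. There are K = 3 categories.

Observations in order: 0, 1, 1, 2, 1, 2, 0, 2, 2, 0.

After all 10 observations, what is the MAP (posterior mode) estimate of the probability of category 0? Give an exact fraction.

16/47

obs 1: x=0 → posterior Dirichlet(3, 5/4, 3/2)
obs 2: x=1 → posterior Dirichlet(3, 9/4, 3/2)
obs 3: x=1 → posterior Dirichlet(3, 13/4, 3/2)
obs 4: x=2 → posterior Dirichlet(3, 13/4, 5/2)
obs 5: x=1 → posterior Dirichlet(3, 17/4, 5/2)
obs 6: x=2 → posterior Dirichlet(3, 17/4, 7/2)
obs 7: x=0 → posterior Dirichlet(4, 17/4, 7/2)
obs 8: x=2 → posterior Dirichlet(4, 17/4, 9/2)
obs 9: x=2 → posterior Dirichlet(4, 17/4, 11/2)
obs 10: x=0 → posterior Dirichlet(5, 17/4, 11/2)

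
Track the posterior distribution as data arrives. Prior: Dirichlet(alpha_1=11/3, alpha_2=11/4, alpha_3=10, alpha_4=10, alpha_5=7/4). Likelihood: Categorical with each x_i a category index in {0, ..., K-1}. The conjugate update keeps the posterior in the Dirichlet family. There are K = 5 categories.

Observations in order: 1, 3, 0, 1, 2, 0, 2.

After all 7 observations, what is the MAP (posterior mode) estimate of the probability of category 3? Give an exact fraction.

60/181

obs 1: x=1 → posterior Dirichlet(11/3, 15/4, 10, 10, 7/4)
obs 2: x=3 → posterior Dirichlet(11/3, 15/4, 10, 11, 7/4)
obs 3: x=0 → posterior Dirichlet(14/3, 15/4, 10, 11, 7/4)
obs 4: x=1 → posterior Dirichlet(14/3, 19/4, 10, 11, 7/4)
obs 5: x=2 → posterior Dirichlet(14/3, 19/4, 11, 11, 7/4)
obs 6: x=0 → posterior Dirichlet(17/3, 19/4, 11, 11, 7/4)
obs 7: x=2 → posterior Dirichlet(17/3, 19/4, 12, 11, 7/4)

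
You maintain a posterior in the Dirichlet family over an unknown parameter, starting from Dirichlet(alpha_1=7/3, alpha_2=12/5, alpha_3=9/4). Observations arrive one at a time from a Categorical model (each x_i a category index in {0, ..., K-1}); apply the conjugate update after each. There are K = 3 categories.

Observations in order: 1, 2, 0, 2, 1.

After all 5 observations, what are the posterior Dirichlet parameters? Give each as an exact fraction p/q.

alpha_1=10/3, alpha_2=22/5, alpha_3=17/4

obs 1: x=1 → posterior Dirichlet(7/3, 17/5, 9/4)
obs 2: x=2 → posterior Dirichlet(7/3, 17/5, 13/4)
obs 3: x=0 → posterior Dirichlet(10/3, 17/5, 13/4)
obs 4: x=2 → posterior Dirichlet(10/3, 17/5, 17/4)
obs 5: x=1 → posterior Dirichlet(10/3, 22/5, 17/4)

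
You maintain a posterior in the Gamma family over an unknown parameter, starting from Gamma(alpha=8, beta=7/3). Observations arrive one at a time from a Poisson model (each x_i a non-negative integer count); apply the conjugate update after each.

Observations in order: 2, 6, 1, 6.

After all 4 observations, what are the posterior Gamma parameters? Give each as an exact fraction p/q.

obs 1: x=2 → posterior Gamma(10, 10/3)
obs 2: x=6 → posterior Gamma(16, 13/3)
obs 3: x=1 → posterior Gamma(17, 16/3)
obs 4: x=6 → posterior Gamma(23, 19/3)

alpha=23, beta=19/3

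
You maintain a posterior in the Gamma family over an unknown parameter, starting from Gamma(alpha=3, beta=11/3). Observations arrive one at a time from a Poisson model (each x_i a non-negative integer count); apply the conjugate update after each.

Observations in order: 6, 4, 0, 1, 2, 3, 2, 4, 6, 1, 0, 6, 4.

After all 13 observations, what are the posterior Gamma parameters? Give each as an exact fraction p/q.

alpha=42, beta=50/3

obs 1: x=6 → posterior Gamma(9, 14/3)
obs 2: x=4 → posterior Gamma(13, 17/3)
obs 3: x=0 → posterior Gamma(13, 20/3)
obs 4: x=1 → posterior Gamma(14, 23/3)
obs 5: x=2 → posterior Gamma(16, 26/3)
obs 6: x=3 → posterior Gamma(19, 29/3)
obs 7: x=2 → posterior Gamma(21, 32/3)
obs 8: x=4 → posterior Gamma(25, 35/3)
obs 9: x=6 → posterior Gamma(31, 38/3)
obs 10: x=1 → posterior Gamma(32, 41/3)
obs 11: x=0 → posterior Gamma(32, 44/3)
obs 12: x=6 → posterior Gamma(38, 47/3)
obs 13: x=4 → posterior Gamma(42, 50/3)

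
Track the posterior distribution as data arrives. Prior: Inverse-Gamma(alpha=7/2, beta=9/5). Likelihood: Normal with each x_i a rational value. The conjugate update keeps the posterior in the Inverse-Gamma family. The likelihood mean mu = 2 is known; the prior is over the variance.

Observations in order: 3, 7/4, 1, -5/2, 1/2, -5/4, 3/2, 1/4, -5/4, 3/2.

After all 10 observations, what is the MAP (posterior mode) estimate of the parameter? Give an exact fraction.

obs 1: x=3 → posterior Inverse-Gamma(4, 23/10)
obs 2: x=7/4 → posterior Inverse-Gamma(9/2, 373/160)
obs 3: x=1 → posterior Inverse-Gamma(5, 453/160)
obs 4: x=-5/2 → posterior Inverse-Gamma(11/2, 2073/160)
obs 5: x=1/2 → posterior Inverse-Gamma(6, 2253/160)
obs 6: x=-5/4 → posterior Inverse-Gamma(13/2, 1549/80)
obs 7: x=3/2 → posterior Inverse-Gamma(7, 1559/80)
obs 8: x=1/4 → posterior Inverse-Gamma(15/2, 3363/160)
obs 9: x=-5/4 → posterior Inverse-Gamma(8, 263/10)
obs 10: x=3/2 → posterior Inverse-Gamma(17/2, 1057/40)

1057/380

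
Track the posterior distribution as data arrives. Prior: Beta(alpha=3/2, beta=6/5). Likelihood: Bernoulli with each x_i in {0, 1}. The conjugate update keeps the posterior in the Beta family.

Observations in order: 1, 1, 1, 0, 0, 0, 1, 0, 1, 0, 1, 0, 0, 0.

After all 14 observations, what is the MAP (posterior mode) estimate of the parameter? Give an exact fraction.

65/147

obs 1: x=1 → posterior Beta(5/2, 6/5)
obs 2: x=1 → posterior Beta(7/2, 6/5)
obs 3: x=1 → posterior Beta(9/2, 6/5)
obs 4: x=0 → posterior Beta(9/2, 11/5)
obs 5: x=0 → posterior Beta(9/2, 16/5)
obs 6: x=0 → posterior Beta(9/2, 21/5)
obs 7: x=1 → posterior Beta(11/2, 21/5)
obs 8: x=0 → posterior Beta(11/2, 26/5)
obs 9: x=1 → posterior Beta(13/2, 26/5)
obs 10: x=0 → posterior Beta(13/2, 31/5)
obs 11: x=1 → posterior Beta(15/2, 31/5)
obs 12: x=0 → posterior Beta(15/2, 36/5)
obs 13: x=0 → posterior Beta(15/2, 41/5)
obs 14: x=0 → posterior Beta(15/2, 46/5)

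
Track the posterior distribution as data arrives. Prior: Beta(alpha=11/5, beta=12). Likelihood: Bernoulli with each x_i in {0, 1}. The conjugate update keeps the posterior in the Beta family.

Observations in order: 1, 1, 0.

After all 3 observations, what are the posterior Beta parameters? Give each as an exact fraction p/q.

obs 1: x=1 → posterior Beta(16/5, 12)
obs 2: x=1 → posterior Beta(21/5, 12)
obs 3: x=0 → posterior Beta(21/5, 13)

alpha=21/5, beta=13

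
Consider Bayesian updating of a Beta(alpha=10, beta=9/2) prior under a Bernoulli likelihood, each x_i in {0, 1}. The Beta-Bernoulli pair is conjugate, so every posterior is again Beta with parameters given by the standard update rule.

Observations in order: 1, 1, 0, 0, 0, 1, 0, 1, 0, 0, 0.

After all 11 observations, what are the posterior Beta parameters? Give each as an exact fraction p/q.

obs 1: x=1 → posterior Beta(11, 9/2)
obs 2: x=1 → posterior Beta(12, 9/2)
obs 3: x=0 → posterior Beta(12, 11/2)
obs 4: x=0 → posterior Beta(12, 13/2)
obs 5: x=0 → posterior Beta(12, 15/2)
obs 6: x=1 → posterior Beta(13, 15/2)
obs 7: x=0 → posterior Beta(13, 17/2)
obs 8: x=1 → posterior Beta(14, 17/2)
obs 9: x=0 → posterior Beta(14, 19/2)
obs 10: x=0 → posterior Beta(14, 21/2)
obs 11: x=0 → posterior Beta(14, 23/2)

alpha=14, beta=23/2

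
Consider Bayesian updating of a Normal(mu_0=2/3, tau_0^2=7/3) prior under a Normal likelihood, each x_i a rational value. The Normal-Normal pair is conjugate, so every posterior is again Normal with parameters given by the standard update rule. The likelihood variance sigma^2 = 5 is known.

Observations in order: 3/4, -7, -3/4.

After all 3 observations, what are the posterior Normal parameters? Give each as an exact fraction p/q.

mu_0=-13/12, tau_0^2=35/36

obs 1: x=3/4 → posterior Normal(61/88, 35/22)
obs 2: x=-7 → posterior Normal(-135/116, 35/29)
obs 3: x=-3/4 → posterior Normal(-13/12, 35/36)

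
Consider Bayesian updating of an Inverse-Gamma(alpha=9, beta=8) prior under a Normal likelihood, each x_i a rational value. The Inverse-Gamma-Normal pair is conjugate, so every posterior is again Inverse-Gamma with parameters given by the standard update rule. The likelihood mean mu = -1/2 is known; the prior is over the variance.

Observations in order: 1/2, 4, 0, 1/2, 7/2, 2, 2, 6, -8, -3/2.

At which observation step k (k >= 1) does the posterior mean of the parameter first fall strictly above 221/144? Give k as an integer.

k = 2

obs 1: x=1/2 → posterior Inverse-Gamma(19/2, 17/2)
obs 2: x=4 → posterior Inverse-Gamma(10, 149/8)
obs 3: x=0 → posterior Inverse-Gamma(21/2, 75/4)
obs 4: x=1/2 → posterior Inverse-Gamma(11, 77/4)
obs 5: x=7/2 → posterior Inverse-Gamma(23/2, 109/4)
obs 6: x=2 → posterior Inverse-Gamma(12, 243/8)
obs 7: x=2 → posterior Inverse-Gamma(25/2, 67/2)
obs 8: x=6 → posterior Inverse-Gamma(13, 437/8)
obs 9: x=-8 → posterior Inverse-Gamma(27/2, 331/4)
obs 10: x=-3/2 → posterior Inverse-Gamma(14, 333/4)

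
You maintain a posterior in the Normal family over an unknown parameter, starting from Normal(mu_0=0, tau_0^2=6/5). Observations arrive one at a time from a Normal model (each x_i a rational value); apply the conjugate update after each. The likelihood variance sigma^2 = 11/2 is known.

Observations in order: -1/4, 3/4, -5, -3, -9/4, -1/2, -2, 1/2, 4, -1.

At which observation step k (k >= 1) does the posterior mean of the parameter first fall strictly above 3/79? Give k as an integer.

k = 2

obs 1: x=-1/4 → posterior Normal(-3/67, 66/67)
obs 2: x=3/4 → posterior Normal(6/79, 66/79)
obs 3: x=-5 → posterior Normal(-54/91, 66/91)
obs 4: x=-3 → posterior Normal(-90/103, 66/103)
obs 5: x=-9/4 → posterior Normal(-117/115, 66/115)
obs 6: x=-1/2 → posterior Normal(-123/127, 66/127)
obs 7: x=-2 → posterior Normal(-147/139, 66/139)
obs 8: x=1/2 → posterior Normal(-141/151, 66/151)
obs 9: x=4 → posterior Normal(-93/163, 66/163)
obs 10: x=-1 → posterior Normal(-3/5, 66/175)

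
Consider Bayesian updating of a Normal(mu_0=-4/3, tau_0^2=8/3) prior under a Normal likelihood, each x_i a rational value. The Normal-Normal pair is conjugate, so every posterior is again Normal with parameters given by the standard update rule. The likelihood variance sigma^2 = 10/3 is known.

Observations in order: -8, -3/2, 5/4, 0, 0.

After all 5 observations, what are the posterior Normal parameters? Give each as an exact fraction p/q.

mu_0=-119/75, tau_0^2=8/15

obs 1: x=-8 → posterior Normal(-116/27, 40/27)
obs 2: x=-3/2 → posterior Normal(-134/39, 40/39)
obs 3: x=5/4 → posterior Normal(-7/3, 40/51)
obs 4: x=0 → posterior Normal(-17/9, 40/63)
obs 5: x=0 → posterior Normal(-119/75, 8/15)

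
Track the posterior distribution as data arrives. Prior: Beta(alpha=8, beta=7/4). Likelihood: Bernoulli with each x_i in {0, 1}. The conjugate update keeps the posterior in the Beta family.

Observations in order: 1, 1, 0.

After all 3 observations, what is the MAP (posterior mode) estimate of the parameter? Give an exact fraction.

36/43

obs 1: x=1 → posterior Beta(9, 7/4)
obs 2: x=1 → posterior Beta(10, 7/4)
obs 3: x=0 → posterior Beta(10, 11/4)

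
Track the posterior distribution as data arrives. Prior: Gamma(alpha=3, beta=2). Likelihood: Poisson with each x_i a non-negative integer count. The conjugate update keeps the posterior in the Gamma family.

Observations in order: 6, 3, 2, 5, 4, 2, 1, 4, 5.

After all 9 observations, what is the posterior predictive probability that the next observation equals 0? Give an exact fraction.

obs 1: x=6 → posterior Gamma(9, 3)
obs 2: x=3 → posterior Gamma(12, 4)
obs 3: x=2 → posterior Gamma(14, 5)
obs 4: x=5 → posterior Gamma(19, 6)
obs 5: x=4 → posterior Gamma(23, 7)
obs 6: x=2 → posterior Gamma(25, 8)
obs 7: x=1 → posterior Gamma(26, 9)
obs 8: x=4 → posterior Gamma(30, 10)
obs 9: x=5 → posterior Gamma(35, 11)

2810243684806424785061213903353404851/59066822915424320448445358917464096768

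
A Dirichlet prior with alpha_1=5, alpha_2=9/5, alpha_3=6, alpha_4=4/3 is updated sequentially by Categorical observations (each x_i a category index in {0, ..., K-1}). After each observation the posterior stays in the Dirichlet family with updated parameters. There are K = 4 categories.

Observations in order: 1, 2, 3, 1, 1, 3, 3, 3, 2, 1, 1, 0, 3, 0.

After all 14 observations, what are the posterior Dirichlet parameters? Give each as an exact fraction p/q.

obs 1: x=1 → posterior Dirichlet(5, 14/5, 6, 4/3)
obs 2: x=2 → posterior Dirichlet(5, 14/5, 7, 4/3)
obs 3: x=3 → posterior Dirichlet(5, 14/5, 7, 7/3)
obs 4: x=1 → posterior Dirichlet(5, 19/5, 7, 7/3)
obs 5: x=1 → posterior Dirichlet(5, 24/5, 7, 7/3)
obs 6: x=3 → posterior Dirichlet(5, 24/5, 7, 10/3)
obs 7: x=3 → posterior Dirichlet(5, 24/5, 7, 13/3)
obs 8: x=3 → posterior Dirichlet(5, 24/5, 7, 16/3)
obs 9: x=2 → posterior Dirichlet(5, 24/5, 8, 16/3)
obs 10: x=1 → posterior Dirichlet(5, 29/5, 8, 16/3)
obs 11: x=1 → posterior Dirichlet(5, 34/5, 8, 16/3)
obs 12: x=0 → posterior Dirichlet(6, 34/5, 8, 16/3)
obs 13: x=3 → posterior Dirichlet(6, 34/5, 8, 19/3)
obs 14: x=0 → posterior Dirichlet(7, 34/5, 8, 19/3)

alpha_1=7, alpha_2=34/5, alpha_3=8, alpha_4=19/3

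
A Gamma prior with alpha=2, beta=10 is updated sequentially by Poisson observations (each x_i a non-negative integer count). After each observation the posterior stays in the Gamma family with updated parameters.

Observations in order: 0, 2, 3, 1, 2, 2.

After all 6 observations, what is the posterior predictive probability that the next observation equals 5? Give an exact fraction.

1229482698272145408/827240261886336764177

obs 1: x=0 → posterior Gamma(2, 11)
obs 2: x=2 → posterior Gamma(4, 12)
obs 3: x=3 → posterior Gamma(7, 13)
obs 4: x=1 → posterior Gamma(8, 14)
obs 5: x=2 → posterior Gamma(10, 15)
obs 6: x=2 → posterior Gamma(12, 16)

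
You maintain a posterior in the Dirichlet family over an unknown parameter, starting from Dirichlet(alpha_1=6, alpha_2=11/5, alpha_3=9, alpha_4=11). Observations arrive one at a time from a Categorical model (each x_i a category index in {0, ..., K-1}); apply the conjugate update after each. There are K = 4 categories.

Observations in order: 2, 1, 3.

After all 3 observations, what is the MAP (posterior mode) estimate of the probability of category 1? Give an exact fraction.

11/136

obs 1: x=2 → posterior Dirichlet(6, 11/5, 10, 11)
obs 2: x=1 → posterior Dirichlet(6, 16/5, 10, 11)
obs 3: x=3 → posterior Dirichlet(6, 16/5, 10, 12)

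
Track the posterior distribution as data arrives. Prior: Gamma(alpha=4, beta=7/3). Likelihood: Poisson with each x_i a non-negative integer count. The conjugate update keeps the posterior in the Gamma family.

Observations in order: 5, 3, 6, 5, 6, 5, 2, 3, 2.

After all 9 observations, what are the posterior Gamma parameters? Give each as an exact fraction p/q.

alpha=41, beta=34/3

obs 1: x=5 → posterior Gamma(9, 10/3)
obs 2: x=3 → posterior Gamma(12, 13/3)
obs 3: x=6 → posterior Gamma(18, 16/3)
obs 4: x=5 → posterior Gamma(23, 19/3)
obs 5: x=6 → posterior Gamma(29, 22/3)
obs 6: x=5 → posterior Gamma(34, 25/3)
obs 7: x=2 → posterior Gamma(36, 28/3)
obs 8: x=3 → posterior Gamma(39, 31/3)
obs 9: x=2 → posterior Gamma(41, 34/3)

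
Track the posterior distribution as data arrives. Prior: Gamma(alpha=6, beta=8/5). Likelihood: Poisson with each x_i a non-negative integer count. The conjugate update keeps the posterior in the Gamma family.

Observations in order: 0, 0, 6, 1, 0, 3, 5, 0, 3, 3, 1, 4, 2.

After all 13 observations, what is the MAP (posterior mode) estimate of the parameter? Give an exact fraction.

obs 1: x=0 → posterior Gamma(6, 13/5)
obs 2: x=0 → posterior Gamma(6, 18/5)
obs 3: x=6 → posterior Gamma(12, 23/5)
obs 4: x=1 → posterior Gamma(13, 28/5)
obs 5: x=0 → posterior Gamma(13, 33/5)
obs 6: x=3 → posterior Gamma(16, 38/5)
obs 7: x=5 → posterior Gamma(21, 43/5)
obs 8: x=0 → posterior Gamma(21, 48/5)
obs 9: x=3 → posterior Gamma(24, 53/5)
obs 10: x=3 → posterior Gamma(27, 58/5)
obs 11: x=1 → posterior Gamma(28, 63/5)
obs 12: x=4 → posterior Gamma(32, 68/5)
obs 13: x=2 → posterior Gamma(34, 73/5)

165/73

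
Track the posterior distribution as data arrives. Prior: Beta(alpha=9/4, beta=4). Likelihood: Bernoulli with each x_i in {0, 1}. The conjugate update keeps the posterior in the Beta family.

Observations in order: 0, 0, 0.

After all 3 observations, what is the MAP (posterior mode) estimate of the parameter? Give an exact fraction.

5/29

obs 1: x=0 → posterior Beta(9/4, 5)
obs 2: x=0 → posterior Beta(9/4, 6)
obs 3: x=0 → posterior Beta(9/4, 7)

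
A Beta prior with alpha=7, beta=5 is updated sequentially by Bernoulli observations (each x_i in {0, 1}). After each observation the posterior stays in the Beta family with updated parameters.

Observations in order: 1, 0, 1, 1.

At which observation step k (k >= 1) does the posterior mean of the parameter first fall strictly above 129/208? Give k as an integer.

obs 1: x=1 → posterior Beta(8, 5)
obs 2: x=0 → posterior Beta(8, 6)
obs 3: x=1 → posterior Beta(9, 6)
obs 4: x=1 → posterior Beta(10, 6)

k = 4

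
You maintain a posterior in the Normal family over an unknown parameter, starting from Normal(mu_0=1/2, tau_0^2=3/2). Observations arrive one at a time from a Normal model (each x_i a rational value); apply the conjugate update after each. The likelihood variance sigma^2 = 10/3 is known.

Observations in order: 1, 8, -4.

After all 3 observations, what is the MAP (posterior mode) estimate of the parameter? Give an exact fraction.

55/47

obs 1: x=1 → posterior Normal(19/29, 30/29)
obs 2: x=8 → posterior Normal(91/38, 15/19)
obs 3: x=-4 → posterior Normal(55/47, 30/47)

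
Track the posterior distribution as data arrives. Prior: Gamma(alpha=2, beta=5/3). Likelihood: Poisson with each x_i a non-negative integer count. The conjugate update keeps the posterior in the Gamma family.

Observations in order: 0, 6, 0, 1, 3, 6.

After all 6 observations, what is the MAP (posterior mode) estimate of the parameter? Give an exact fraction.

51/23

obs 1: x=0 → posterior Gamma(2, 8/3)
obs 2: x=6 → posterior Gamma(8, 11/3)
obs 3: x=0 → posterior Gamma(8, 14/3)
obs 4: x=1 → posterior Gamma(9, 17/3)
obs 5: x=3 → posterior Gamma(12, 20/3)
obs 6: x=6 → posterior Gamma(18, 23/3)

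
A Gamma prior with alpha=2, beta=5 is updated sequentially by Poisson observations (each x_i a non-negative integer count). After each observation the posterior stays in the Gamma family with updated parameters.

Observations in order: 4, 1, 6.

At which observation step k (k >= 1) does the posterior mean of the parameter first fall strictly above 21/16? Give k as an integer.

k = 3

obs 1: x=4 → posterior Gamma(6, 6)
obs 2: x=1 → posterior Gamma(7, 7)
obs 3: x=6 → posterior Gamma(13, 8)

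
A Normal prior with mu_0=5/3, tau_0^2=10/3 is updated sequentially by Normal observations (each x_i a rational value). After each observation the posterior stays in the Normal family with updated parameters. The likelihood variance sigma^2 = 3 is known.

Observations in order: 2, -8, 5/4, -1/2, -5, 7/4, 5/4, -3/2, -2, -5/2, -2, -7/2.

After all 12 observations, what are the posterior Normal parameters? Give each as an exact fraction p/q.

mu_0=-115/86, tau_0^2=10/43

obs 1: x=2 → posterior Normal(35/19, 30/19)
obs 2: x=-8 → posterior Normal(-45/29, 30/29)
obs 3: x=5/4 → posterior Normal(-5/6, 10/13)
obs 4: x=-1/2 → posterior Normal(-75/98, 30/49)
obs 5: x=-5 → posterior Normal(-175/118, 30/59)
obs 6: x=7/4 → posterior Normal(-70/69, 10/23)
obs 7: x=5/4 → posterior Normal(-115/158, 30/79)
obs 8: x=-3/2 → posterior Normal(-145/178, 30/89)
obs 9: x=-2 → posterior Normal(-185/198, 10/33)
obs 10: x=-5/2 → posterior Normal(-235/218, 30/109)
obs 11: x=-2 → posterior Normal(-275/238, 30/119)
obs 12: x=-7/2 → posterior Normal(-115/86, 10/43)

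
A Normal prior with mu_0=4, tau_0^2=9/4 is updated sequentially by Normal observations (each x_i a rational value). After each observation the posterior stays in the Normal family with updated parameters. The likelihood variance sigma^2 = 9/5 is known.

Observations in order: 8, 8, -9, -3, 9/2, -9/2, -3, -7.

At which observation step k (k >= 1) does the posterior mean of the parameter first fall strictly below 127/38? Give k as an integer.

obs 1: x=8 → posterior Normal(56/9, 1)
obs 2: x=8 → posterior Normal(48/7, 9/14)
obs 3: x=-9 → posterior Normal(51/19, 9/19)
obs 4: x=-3 → posterior Normal(3/2, 3/8)
obs 5: x=9/2 → posterior Normal(117/58, 9/29)
obs 6: x=-9/2 → posterior Normal(18/17, 9/34)
obs 7: x=-3 → posterior Normal(7/13, 3/13)
obs 8: x=-7 → posterior Normal(-7/22, 9/44)

k = 3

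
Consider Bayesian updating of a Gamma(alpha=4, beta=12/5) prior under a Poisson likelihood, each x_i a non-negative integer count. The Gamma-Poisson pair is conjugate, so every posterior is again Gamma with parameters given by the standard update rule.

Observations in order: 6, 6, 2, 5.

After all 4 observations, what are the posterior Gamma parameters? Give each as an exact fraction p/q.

alpha=23, beta=32/5

obs 1: x=6 → posterior Gamma(10, 17/5)
obs 2: x=6 → posterior Gamma(16, 22/5)
obs 3: x=2 → posterior Gamma(18, 27/5)
obs 4: x=5 → posterior Gamma(23, 32/5)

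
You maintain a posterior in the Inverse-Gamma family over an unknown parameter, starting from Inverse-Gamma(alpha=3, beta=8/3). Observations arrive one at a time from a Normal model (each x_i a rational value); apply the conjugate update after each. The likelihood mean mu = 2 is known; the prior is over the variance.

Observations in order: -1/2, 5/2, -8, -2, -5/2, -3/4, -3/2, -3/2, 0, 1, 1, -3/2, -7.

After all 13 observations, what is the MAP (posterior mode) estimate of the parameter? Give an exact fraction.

13411/1008

obs 1: x=-1/2 → posterior Inverse-Gamma(7/2, 139/24)
obs 2: x=5/2 → posterior Inverse-Gamma(4, 71/12)
obs 3: x=-8 → posterior Inverse-Gamma(9/2, 671/12)
obs 4: x=-2 → posterior Inverse-Gamma(5, 767/12)
obs 5: x=-5/2 → posterior Inverse-Gamma(11/2, 1777/24)
obs 6: x=-3/4 → posterior Inverse-Gamma(6, 7471/96)
obs 7: x=-3/2 → posterior Inverse-Gamma(13/2, 8059/96)
obs 8: x=-3/2 → posterior Inverse-Gamma(7, 8647/96)
obs 9: x=0 → posterior Inverse-Gamma(15/2, 8839/96)
obs 10: x=1 → posterior Inverse-Gamma(8, 8887/96)
obs 11: x=1 → posterior Inverse-Gamma(17/2, 8935/96)
obs 12: x=-3/2 → posterior Inverse-Gamma(9, 9523/96)
obs 13: x=-7 → posterior Inverse-Gamma(19/2, 13411/96)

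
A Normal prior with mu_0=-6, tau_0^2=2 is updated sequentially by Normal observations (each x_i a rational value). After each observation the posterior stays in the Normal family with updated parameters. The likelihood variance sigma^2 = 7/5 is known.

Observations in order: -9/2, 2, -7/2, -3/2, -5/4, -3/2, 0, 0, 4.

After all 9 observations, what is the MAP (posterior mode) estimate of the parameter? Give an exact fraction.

obs 1: x=-9/2 → posterior Normal(-87/17, 14/17)
obs 2: x=2 → posterior Normal(-67/27, 14/27)
obs 3: x=-7/2 → posterior Normal(-102/37, 14/37)
obs 4: x=-3/2 → posterior Normal(-117/47, 14/47)
obs 5: x=-5/4 → posterior Normal(-259/114, 14/57)
obs 6: x=-3/2 → posterior Normal(-289/134, 14/67)
obs 7: x=0 → posterior Normal(-289/154, 2/11)
obs 8: x=0 → posterior Normal(-289/174, 14/87)
obs 9: x=4 → posterior Normal(-209/194, 14/97)

-209/194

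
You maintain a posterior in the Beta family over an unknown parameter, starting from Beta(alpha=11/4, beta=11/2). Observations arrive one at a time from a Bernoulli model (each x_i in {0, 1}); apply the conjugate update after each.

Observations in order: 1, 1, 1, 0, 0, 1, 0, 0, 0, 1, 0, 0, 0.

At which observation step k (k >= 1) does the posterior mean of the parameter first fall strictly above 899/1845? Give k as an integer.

obs 1: x=1 → posterior Beta(15/4, 11/2)
obs 2: x=1 → posterior Beta(19/4, 11/2)
obs 3: x=1 → posterior Beta(23/4, 11/2)
obs 4: x=0 → posterior Beta(23/4, 13/2)
obs 5: x=0 → posterior Beta(23/4, 15/2)
obs 6: x=1 → posterior Beta(27/4, 15/2)
obs 7: x=0 → posterior Beta(27/4, 17/2)
obs 8: x=0 → posterior Beta(27/4, 19/2)
obs 9: x=0 → posterior Beta(27/4, 21/2)
obs 10: x=1 → posterior Beta(31/4, 21/2)
obs 11: x=0 → posterior Beta(31/4, 23/2)
obs 12: x=0 → posterior Beta(31/4, 25/2)
obs 13: x=0 → posterior Beta(31/4, 27/2)

k = 3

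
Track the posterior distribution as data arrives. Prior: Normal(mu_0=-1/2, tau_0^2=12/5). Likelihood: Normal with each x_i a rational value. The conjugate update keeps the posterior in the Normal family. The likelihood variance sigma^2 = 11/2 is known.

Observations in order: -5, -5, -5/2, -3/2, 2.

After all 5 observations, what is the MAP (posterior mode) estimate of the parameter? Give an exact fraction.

-631/350

obs 1: x=-5 → posterior Normal(-295/158, 132/79)
obs 2: x=-5 → posterior Normal(-535/206, 132/103)
obs 3: x=-5/2 → posterior Normal(-655/254, 132/127)
obs 4: x=-3/2 → posterior Normal(-727/302, 132/151)
obs 5: x=2 → posterior Normal(-631/350, 132/175)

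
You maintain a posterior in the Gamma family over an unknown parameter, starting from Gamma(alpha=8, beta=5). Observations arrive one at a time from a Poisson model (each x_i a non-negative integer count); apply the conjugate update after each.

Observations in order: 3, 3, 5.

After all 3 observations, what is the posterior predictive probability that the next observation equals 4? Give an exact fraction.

obs 1: x=3 → posterior Gamma(11, 6)
obs 2: x=3 → posterior Gamma(14, 7)
obs 3: x=5 → posterior Gamma(19, 8)

1054202600774885703680/8862938119652501095929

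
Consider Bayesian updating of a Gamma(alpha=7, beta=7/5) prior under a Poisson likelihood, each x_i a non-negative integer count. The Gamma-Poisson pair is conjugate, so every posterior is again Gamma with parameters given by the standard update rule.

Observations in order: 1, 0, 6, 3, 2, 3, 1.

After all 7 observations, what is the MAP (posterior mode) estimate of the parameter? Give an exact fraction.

obs 1: x=1 → posterior Gamma(8, 12/5)
obs 2: x=0 → posterior Gamma(8, 17/5)
obs 3: x=6 → posterior Gamma(14, 22/5)
obs 4: x=3 → posterior Gamma(17, 27/5)
obs 5: x=2 → posterior Gamma(19, 32/5)
obs 6: x=3 → posterior Gamma(22, 37/5)
obs 7: x=1 → posterior Gamma(23, 42/5)

55/21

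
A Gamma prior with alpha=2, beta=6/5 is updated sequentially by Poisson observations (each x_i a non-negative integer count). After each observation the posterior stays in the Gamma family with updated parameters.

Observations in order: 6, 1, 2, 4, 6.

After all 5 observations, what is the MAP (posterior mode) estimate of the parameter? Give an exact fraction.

100/31

obs 1: x=6 → posterior Gamma(8, 11/5)
obs 2: x=1 → posterior Gamma(9, 16/5)
obs 3: x=2 → posterior Gamma(11, 21/5)
obs 4: x=4 → posterior Gamma(15, 26/5)
obs 5: x=6 → posterior Gamma(21, 31/5)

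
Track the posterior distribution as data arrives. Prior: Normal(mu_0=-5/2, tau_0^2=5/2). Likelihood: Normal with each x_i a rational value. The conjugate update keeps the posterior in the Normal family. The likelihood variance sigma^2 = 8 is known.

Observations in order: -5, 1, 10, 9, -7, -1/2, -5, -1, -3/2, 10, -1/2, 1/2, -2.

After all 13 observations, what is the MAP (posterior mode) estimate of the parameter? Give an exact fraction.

obs 1: x=-5 → posterior Normal(-65/21, 40/21)
obs 2: x=1 → posterior Normal(-30/13, 20/13)
obs 3: x=10 → posterior Normal(-10/31, 40/31)
obs 4: x=9 → posterior Normal(35/36, 10/9)
obs 5: x=-7 → posterior Normal(0, 40/41)
obs 6: x=-1/2 → posterior Normal(-5/92, 20/23)
obs 7: x=-5 → posterior Normal(-55/102, 40/51)
obs 8: x=-1 → posterior Normal(-65/112, 5/7)
obs 9: x=-3/2 → posterior Normal(-40/61, 40/61)
obs 10: x=10 → posterior Normal(5/33, 20/33)
obs 11: x=-1/2 → posterior Normal(15/142, 40/71)
obs 12: x=1/2 → posterior Normal(5/38, 10/19)
obs 13: x=-2 → posterior Normal(0, 40/81)

0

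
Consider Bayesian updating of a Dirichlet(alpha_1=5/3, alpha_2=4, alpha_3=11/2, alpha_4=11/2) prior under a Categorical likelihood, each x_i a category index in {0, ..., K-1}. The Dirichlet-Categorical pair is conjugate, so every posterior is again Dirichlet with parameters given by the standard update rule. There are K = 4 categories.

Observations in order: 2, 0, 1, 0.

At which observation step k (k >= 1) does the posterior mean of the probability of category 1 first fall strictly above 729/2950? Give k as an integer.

k = 3

obs 1: x=2 → posterior Dirichlet(5/3, 4, 13/2, 11/2)
obs 2: x=0 → posterior Dirichlet(8/3, 4, 13/2, 11/2)
obs 3: x=1 → posterior Dirichlet(8/3, 5, 13/2, 11/2)
obs 4: x=0 → posterior Dirichlet(11/3, 5, 13/2, 11/2)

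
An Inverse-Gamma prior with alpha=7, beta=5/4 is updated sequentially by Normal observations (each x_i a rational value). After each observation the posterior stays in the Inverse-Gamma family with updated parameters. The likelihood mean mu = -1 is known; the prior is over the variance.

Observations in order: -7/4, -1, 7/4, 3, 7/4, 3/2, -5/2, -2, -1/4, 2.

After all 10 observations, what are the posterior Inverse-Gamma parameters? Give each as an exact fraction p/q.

obs 1: x=-7/4 → posterior Inverse-Gamma(15/2, 49/32)
obs 2: x=-1 → posterior Inverse-Gamma(8, 49/32)
obs 3: x=7/4 → posterior Inverse-Gamma(17/2, 85/16)
obs 4: x=3 → posterior Inverse-Gamma(9, 213/16)
obs 5: x=7/4 → posterior Inverse-Gamma(19/2, 547/32)
obs 6: x=3/2 → posterior Inverse-Gamma(10, 647/32)
obs 7: x=-5/2 → posterior Inverse-Gamma(21/2, 683/32)
obs 8: x=-2 → posterior Inverse-Gamma(11, 699/32)
obs 9: x=-1/4 → posterior Inverse-Gamma(23/2, 177/8)
obs 10: x=2 → posterior Inverse-Gamma(12, 213/8)

alpha=12, beta=213/8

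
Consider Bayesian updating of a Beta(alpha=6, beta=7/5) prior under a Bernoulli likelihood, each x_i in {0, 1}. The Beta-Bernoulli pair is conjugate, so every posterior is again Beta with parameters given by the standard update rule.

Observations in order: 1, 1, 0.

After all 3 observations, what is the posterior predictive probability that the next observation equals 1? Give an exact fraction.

obs 1: x=1 → posterior Beta(7, 7/5)
obs 2: x=1 → posterior Beta(8, 7/5)
obs 3: x=0 → posterior Beta(8, 12/5)

10/13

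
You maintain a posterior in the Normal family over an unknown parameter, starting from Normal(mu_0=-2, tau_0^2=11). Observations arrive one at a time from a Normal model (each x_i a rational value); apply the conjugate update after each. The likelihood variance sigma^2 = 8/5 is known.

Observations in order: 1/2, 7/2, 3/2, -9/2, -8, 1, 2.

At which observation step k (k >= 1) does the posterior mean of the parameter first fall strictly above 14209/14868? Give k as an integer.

k = 2

obs 1: x=1/2 → posterior Normal(23/126, 88/63)
obs 2: x=7/2 → posterior Normal(102/59, 44/59)
obs 3: x=3/2 → posterior Normal(573/346, 88/173)
obs 4: x=-9/2 → posterior Normal(13/76, 22/57)
obs 5: x=-8 → posterior Normal(-401/283, 88/283)
obs 6: x=1 → posterior Normal(-173/169, 44/169)
obs 7: x=2 → posterior Normal(-236/393, 88/393)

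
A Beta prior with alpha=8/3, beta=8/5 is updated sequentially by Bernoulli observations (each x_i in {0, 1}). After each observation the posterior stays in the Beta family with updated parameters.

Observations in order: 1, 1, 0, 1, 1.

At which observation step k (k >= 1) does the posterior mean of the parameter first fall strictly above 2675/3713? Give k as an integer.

k = 2

obs 1: x=1 → posterior Beta(11/3, 8/5)
obs 2: x=1 → posterior Beta(14/3, 8/5)
obs 3: x=0 → posterior Beta(14/3, 13/5)
obs 4: x=1 → posterior Beta(17/3, 13/5)
obs 5: x=1 → posterior Beta(20/3, 13/5)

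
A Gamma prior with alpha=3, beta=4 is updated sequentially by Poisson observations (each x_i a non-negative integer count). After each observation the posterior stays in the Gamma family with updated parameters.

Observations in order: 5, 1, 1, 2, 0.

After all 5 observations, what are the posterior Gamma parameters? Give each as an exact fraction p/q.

obs 1: x=5 → posterior Gamma(8, 5)
obs 2: x=1 → posterior Gamma(9, 6)
obs 3: x=1 → posterior Gamma(10, 7)
obs 4: x=2 → posterior Gamma(12, 8)
obs 5: x=0 → posterior Gamma(12, 9)

alpha=12, beta=9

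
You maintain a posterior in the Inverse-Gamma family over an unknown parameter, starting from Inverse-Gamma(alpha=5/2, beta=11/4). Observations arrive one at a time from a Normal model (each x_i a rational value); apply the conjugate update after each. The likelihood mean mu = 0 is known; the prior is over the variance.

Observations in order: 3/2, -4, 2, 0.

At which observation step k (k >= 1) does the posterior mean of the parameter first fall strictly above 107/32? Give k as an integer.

k = 2

obs 1: x=3/2 → posterior Inverse-Gamma(3, 31/8)
obs 2: x=-4 → posterior Inverse-Gamma(7/2, 95/8)
obs 3: x=2 → posterior Inverse-Gamma(4, 111/8)
obs 4: x=0 → posterior Inverse-Gamma(9/2, 111/8)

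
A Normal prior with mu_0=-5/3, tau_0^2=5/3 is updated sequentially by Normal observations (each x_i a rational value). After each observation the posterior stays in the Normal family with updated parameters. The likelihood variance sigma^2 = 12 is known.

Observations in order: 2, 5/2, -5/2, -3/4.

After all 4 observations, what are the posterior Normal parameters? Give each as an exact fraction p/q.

mu_0=-215/224, tau_0^2=15/14

obs 1: x=2 → posterior Normal(-50/41, 60/41)
obs 2: x=5/2 → posterior Normal(-75/92, 30/23)
obs 3: x=-5/2 → posterior Normal(-50/51, 20/17)
obs 4: x=-3/4 → posterior Normal(-215/224, 15/14)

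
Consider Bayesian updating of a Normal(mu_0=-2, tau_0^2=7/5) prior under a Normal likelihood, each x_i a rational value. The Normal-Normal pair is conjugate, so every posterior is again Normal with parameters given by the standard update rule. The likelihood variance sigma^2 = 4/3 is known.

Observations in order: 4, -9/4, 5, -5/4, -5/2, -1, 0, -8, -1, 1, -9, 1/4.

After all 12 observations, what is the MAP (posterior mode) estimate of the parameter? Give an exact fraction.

-1399/1088

obs 1: x=4 → posterior Normal(44/41, 28/41)
obs 2: x=-9/4 → posterior Normal(-13/248, 14/31)
obs 3: x=5 → posterior Normal(407/332, 28/83)
obs 4: x=-5/4 → posterior Normal(151/208, 7/26)
obs 5: x=-5/2 → posterior Normal(23/125, 28/125)
obs 6: x=-1 → posterior Normal(1/73, 14/73)
obs 7: x=0 → posterior Normal(2/167, 28/167)
obs 8: x=-8 → posterior Normal(-83/94, 7/47)
obs 9: x=-1 → posterior Normal(-17/19, 28/209)
obs 10: x=1 → posterior Normal(-83/115, 14/115)
obs 11: x=-9 → posterior Normal(-355/251, 28/251)
obs 12: x=1/4 → posterior Normal(-1399/1088, 7/68)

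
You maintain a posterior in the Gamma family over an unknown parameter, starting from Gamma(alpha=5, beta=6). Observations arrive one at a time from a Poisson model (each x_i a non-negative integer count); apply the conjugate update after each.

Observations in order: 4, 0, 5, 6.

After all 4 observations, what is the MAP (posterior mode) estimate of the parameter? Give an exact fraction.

19/10

obs 1: x=4 → posterior Gamma(9, 7)
obs 2: x=0 → posterior Gamma(9, 8)
obs 3: x=5 → posterior Gamma(14, 9)
obs 4: x=6 → posterior Gamma(20, 10)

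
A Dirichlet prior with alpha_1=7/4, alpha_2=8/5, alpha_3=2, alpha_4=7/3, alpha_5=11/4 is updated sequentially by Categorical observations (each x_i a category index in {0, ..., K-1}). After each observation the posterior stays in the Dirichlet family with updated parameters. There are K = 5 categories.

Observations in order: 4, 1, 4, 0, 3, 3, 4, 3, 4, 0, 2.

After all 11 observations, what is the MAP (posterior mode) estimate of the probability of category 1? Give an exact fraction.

obs 1: x=4 → posterior Dirichlet(7/4, 8/5, 2, 7/3, 15/4)
obs 2: x=1 → posterior Dirichlet(7/4, 13/5, 2, 7/3, 15/4)
obs 3: x=4 → posterior Dirichlet(7/4, 13/5, 2, 7/3, 19/4)
obs 4: x=0 → posterior Dirichlet(11/4, 13/5, 2, 7/3, 19/4)
obs 5: x=3 → posterior Dirichlet(11/4, 13/5, 2, 10/3, 19/4)
obs 6: x=3 → posterior Dirichlet(11/4, 13/5, 2, 13/3, 19/4)
obs 7: x=4 → posterior Dirichlet(11/4, 13/5, 2, 13/3, 23/4)
obs 8: x=3 → posterior Dirichlet(11/4, 13/5, 2, 16/3, 23/4)
obs 9: x=4 → posterior Dirichlet(11/4, 13/5, 2, 16/3, 27/4)
obs 10: x=0 → posterior Dirichlet(15/4, 13/5, 2, 16/3, 27/4)
obs 11: x=2 → posterior Dirichlet(15/4, 13/5, 3, 16/3, 27/4)

48/493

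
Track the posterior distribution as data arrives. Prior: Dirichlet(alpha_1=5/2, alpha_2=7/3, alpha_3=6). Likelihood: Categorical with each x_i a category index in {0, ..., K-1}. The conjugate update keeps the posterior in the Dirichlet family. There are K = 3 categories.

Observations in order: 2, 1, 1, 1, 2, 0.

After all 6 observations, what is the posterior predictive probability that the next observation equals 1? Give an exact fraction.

32/101

obs 1: x=2 → posterior Dirichlet(5/2, 7/3, 7)
obs 2: x=1 → posterior Dirichlet(5/2, 10/3, 7)
obs 3: x=1 → posterior Dirichlet(5/2, 13/3, 7)
obs 4: x=1 → posterior Dirichlet(5/2, 16/3, 7)
obs 5: x=2 → posterior Dirichlet(5/2, 16/3, 8)
obs 6: x=0 → posterior Dirichlet(7/2, 16/3, 8)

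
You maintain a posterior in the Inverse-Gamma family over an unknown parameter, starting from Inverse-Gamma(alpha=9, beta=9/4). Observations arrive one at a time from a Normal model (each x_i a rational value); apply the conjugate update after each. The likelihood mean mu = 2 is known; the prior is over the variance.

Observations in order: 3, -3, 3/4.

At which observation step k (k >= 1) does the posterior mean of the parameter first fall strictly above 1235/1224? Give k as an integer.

obs 1: x=3 → posterior Inverse-Gamma(19/2, 11/4)
obs 2: x=-3 → posterior Inverse-Gamma(10, 61/4)
obs 3: x=3/4 → posterior Inverse-Gamma(21/2, 513/32)

k = 2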